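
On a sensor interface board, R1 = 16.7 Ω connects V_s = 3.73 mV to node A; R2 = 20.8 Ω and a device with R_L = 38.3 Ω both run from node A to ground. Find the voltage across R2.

V_out ≈ 1.67 mV

First combine the lower leg with the load: R2 ‖ R_L = 13.48 Ω.
Voltage divider with the loaded lower leg: V_out = 3.73 × 13.48/(16.7 + 13.48) = 3.73 × 0.4466 = 1.666 mV.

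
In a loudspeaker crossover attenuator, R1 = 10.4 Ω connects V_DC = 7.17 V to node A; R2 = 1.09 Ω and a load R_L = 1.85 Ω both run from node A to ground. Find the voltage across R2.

R2 ‖ R_L = (1.09 × 1.85)/(1.09 + 1.85) = 0.6859 Ω.
Then V_out = V_DC · R2'/(R1 + R2') = 7.17 × 0.6859/11.09 = 0.4436 V.

V_out ≈ 0.444 V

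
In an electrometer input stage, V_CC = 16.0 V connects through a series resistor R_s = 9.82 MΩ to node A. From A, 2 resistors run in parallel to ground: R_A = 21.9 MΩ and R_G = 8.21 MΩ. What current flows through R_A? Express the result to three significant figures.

I ≈ 0.276 µA

Parallel bank: R_p = 1/(1/21.9 + 1/8.21) = 5.971 MΩ.
V_A = 16.0 × 5.971/15.79 = 6.050 V.
Branch current I = V_A/R_A = 6.050/21.9 = 0.2763 µA.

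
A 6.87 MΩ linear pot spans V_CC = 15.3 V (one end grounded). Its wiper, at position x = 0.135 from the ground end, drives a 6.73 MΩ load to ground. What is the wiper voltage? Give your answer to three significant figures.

Lower segment x·R_p = 0.9275 MΩ; upper segment (1−x)·R_p = 5.943 MΩ.
(x·R_p) ‖ R_L = 0.8151 MΩ.
Then V_out = V_CC · 0.8151/(5.943 + 0.8151) = 1.846 V.
(Unloaded: V_out = x·V_CC = 2.07 V.)

V_out ≈ 1.85 V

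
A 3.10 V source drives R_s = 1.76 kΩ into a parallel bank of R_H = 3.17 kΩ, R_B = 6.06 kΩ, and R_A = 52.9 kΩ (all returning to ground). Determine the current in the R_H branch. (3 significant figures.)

Combine the parallel branches: R_p = (1/3.17 + 1/6.06 + 1/52.9)⁻¹ = 2.002 kΩ.
Node voltage V_A = V_in · R_p/(R_s + R_p) = 3.10 × 0.5322 = 1.650 V.
I(R_H) = V_A / R_H = 1.650/3.17 = 0.5205 mA.
(Check via current divider: I_total = 0.8239 mA; share G_k/ΣG = 0.6317 → same result.)

I ≈ 0.520 mA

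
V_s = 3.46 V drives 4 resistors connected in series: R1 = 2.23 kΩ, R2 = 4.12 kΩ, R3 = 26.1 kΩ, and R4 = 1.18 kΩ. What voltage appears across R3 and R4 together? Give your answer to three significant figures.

ΣR = 2.23 + 4.12 + 26.1 + 1.18 = 33.63 kΩ.
R_{R3..R4} = 26.1 + 1.18 = 27.28 kΩ.
By the voltage-divider rule, V = 3.46 × 27.28/33.63 = 2.807 V.

V ≈ 2.81 V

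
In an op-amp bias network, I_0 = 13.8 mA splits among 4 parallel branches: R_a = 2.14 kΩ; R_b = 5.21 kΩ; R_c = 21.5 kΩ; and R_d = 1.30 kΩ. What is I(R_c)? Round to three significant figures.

ΣG = 1/2.14 + 1/5.21 + 1/21.5 + 1/1.30 = 1.475.
Current divider: I(R_c) = I_0 · G_k/ΣG = 13.8 × (0.04651/1.475) = 13.8 × 0.03153 = 0.4352 mA.

I ≈ 0.435 mA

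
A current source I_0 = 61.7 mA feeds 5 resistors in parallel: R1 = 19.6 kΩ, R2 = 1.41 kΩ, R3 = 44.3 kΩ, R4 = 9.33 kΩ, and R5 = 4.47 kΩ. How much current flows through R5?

I ≈ 12.4 mA

Total conductance ΣG = 1/19.6 + 1/1.41 + 1/44.3 + 1/9.33 + 1/4.47 = 1.114 (units of 1/kΩ).
R5 takes the fraction G_k/ΣG = 0.2237/1.114 = 0.2009, so I = 61.7 × 0.2009 = 12.39 mA.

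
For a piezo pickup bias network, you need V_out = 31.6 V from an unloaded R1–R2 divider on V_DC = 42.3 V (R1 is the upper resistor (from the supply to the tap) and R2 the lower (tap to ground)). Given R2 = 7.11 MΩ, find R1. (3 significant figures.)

The divider ratio is R2/(R1+R2) = 31.6/42.3 = 0.7470.
Rearranging, R1 = R2·(1−k)/k = 7.11 × 0.3386 = 2.407 MΩ.

R1 ≈ 2.41 MΩ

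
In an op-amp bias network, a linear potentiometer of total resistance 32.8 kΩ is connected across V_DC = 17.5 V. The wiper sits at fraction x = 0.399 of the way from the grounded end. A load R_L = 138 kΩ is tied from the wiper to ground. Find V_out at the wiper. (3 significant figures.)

The pot divides into 19.71 kΩ above the wiper and 13.09 kΩ below.
Lower segment in parallel with the load: 13.09 ‖ 138 = 11.95 kΩ.
V_out = 17.5 × 11.95/(19.71 + 11.95) = 6.606 V.

V_out ≈ 6.61 V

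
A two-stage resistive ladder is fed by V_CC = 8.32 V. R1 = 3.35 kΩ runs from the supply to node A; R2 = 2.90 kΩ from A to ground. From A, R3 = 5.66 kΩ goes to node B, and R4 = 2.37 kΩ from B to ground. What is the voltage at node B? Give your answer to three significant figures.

Looking into the second stage from A: R3 + R4 = 8.030 kΩ appears in parallel with R2.
Effective lower resistance at A: R2 ‖ 8.030 = 2.131 kΩ.
So V_A = 8.32 × 0.3887 = 3.234 V.
Then the unloaded second divider: V_B = V_A × R4/(R3+R4) = 3.234 × 0.2951 = 0.9546 V.

V_B ≈ 0.955 V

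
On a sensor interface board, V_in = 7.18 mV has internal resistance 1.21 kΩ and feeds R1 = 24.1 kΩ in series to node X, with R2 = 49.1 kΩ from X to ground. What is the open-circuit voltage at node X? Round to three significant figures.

V_th ≈ 4.74 mV

R1' = 1.21 + 24.1 = 25.31 kΩ (source resistance + R1).
V_th is the unloaded tap voltage: V_in · R2/(R1'+R2) = 7.18 × 0.6599 = 4.738 mV.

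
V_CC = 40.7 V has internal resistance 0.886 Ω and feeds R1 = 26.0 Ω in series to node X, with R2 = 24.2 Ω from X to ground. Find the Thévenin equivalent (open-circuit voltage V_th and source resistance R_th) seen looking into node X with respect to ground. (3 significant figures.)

V_th ≈ 19.3 V, R_th ≈ 12.7 Ω

R1' = 0.886 + 26.0 = 26.89 Ω (source resistance + R1).
V_th is the unloaded tap voltage: V_CC · R2/(R1'+R2) = 40.7 × 0.4737 = 19.28 V.
Looking into X with the source shorted: R_th = R1'·R2/(R1'+R2) = 26.89 × 24.2/51.09 = 12.74 Ω.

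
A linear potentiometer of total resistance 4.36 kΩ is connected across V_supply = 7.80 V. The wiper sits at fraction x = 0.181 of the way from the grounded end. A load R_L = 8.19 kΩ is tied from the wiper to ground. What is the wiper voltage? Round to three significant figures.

V_out ≈ 1.31 V

Split the track: R_lower = x·R_p = 0.7892 kΩ, R_upper = (1−x)·R_p = 3.571 kΩ.
Lower segment in parallel with the load: 0.7892 ‖ 8.19 = 0.7198 kΩ.
Loaded-divider output: V_out = 7.80 × 0.1678 = 1.309 V.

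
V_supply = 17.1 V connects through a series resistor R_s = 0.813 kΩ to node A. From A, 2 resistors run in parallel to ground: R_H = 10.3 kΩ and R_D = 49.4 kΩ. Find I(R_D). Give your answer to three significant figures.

I ≈ 0.316 mA

Equivalent of the parallel group: R_p = 8.523 kΩ.
V_A by voltage divider: V_A = 17.1 × 8.523/(0.813 + 8.523) = 15.61 V.
I(R_D) = V_A / R_D = 15.61/49.4 = 0.3160 mA.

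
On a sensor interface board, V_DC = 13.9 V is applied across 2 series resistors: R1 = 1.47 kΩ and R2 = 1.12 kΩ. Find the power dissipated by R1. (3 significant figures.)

P ≈ 42.3 mW

Series current I = V_DC/ΣR = 13.9/2.590 = 5.367 mA.
P = I²R = 28.80 × 1.47 = 42.34 mW.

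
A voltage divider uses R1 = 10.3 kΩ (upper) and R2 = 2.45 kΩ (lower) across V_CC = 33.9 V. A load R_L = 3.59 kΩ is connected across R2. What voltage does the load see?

The load sits in parallel with R2, giving an effective lower resistance R2' = R2·R_L/(R2+R_L) = 1.456 kΩ.
Now apply the divider: V_out = 33.9 × 0.1239 = 4.199 V.

V_out ≈ 4.20 V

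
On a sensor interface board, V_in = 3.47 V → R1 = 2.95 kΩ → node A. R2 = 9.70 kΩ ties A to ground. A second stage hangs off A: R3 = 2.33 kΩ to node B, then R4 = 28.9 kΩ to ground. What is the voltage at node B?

V_B ≈ 2.30 V

Node A sees R2 in parallel with the series input of stage 2, R3 + R4 = 31.23 kΩ.
Effective lower resistance at A: R2 ‖ 31.23 = 7.401 kΩ.
So V_A = 3.47 × 0.7150 = 2.481 V.
Then the unloaded second divider: V_B = V_A × R4/(R3+R4) = 2.481 × 0.9254 = 2.296 V.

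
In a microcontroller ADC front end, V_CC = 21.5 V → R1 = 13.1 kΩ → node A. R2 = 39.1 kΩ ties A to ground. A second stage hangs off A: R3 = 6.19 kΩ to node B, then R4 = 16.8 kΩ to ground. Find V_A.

Node A sees R2 in parallel with the series input of stage 2, R3 + R4 = 22.99 kΩ.
R2 ‖ (R3+R4) = 14.48 kΩ.
So V_A = 21.5 × 0.5250 = 11.29 V.

V_A ≈ 11.3 V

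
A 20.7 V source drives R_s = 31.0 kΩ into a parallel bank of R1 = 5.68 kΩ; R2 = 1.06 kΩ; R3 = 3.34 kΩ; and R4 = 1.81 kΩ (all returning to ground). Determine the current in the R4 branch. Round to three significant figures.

I ≈ 0.184 mA

Parallel bank: R_p = 1/(1/5.68 + 1/1.06 + 1/3.34 + 1/1.81) = 0.5073 kΩ.
Node voltage V_A = V_DC · R_p/(R_s + R_p) = 20.7 × 0.01610 = 0.3333 V.
I(R4) = V_A / R4 = 0.3333/1.81 = 0.1841 mA.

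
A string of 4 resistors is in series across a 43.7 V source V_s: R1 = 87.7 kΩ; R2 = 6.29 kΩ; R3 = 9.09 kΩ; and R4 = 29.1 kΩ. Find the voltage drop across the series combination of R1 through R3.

Series total: ΣR = 87.7 + 6.29 + 9.09 + 29.1 = 132.2 kΩ.
R_{R1..R3} = 87.7 + 6.29 + 9.09 = 103.1 kΩ.
By the voltage-divider rule, V = 43.7 × 103.1/132.2 = 34.08 V.

V ≈ 34.1 V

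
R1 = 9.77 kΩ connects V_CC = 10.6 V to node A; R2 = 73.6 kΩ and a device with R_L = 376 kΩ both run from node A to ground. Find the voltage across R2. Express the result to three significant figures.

R2 ‖ R_L = (73.6 × 376)/(73.6 + 376) = 61.55 kΩ.
Now apply the divider: V_out = 10.6 × 0.8630 = 9.148 V.
(Unloaded it would be 9.36 V; the load pulls it down.)

V_out ≈ 9.15 V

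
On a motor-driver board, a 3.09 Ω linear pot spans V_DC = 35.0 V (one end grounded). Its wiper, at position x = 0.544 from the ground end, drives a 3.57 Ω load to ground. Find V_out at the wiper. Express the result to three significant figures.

V_out ≈ 15.7 V

Split the track: R_lower = x·R_p = 1.681 Ω, R_upper = (1−x)·R_p = 1.409 Ω.
(x·R_p) ‖ R_L = 1.143 Ω.
V_out = 35.0 × 1.143/(1.409 + 1.143) = 15.67 V.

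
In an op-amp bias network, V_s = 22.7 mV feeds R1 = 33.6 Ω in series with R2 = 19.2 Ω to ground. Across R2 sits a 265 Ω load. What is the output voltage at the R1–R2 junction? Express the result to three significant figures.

V_out ≈ 7.89 mV

The load sits in parallel with R2, giving an effective lower resistance R2' = R2·R_L/(R2+R_L) = 17.90 Ω.
Now apply the divider: V_out = 22.7 × 0.3476 = 7.891 mV.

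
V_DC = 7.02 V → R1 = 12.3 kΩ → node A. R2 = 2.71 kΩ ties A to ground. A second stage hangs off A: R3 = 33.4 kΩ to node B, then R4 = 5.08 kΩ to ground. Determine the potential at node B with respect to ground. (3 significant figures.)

V_B ≈ 0.158 V

The second stage (R3 + R4 = 38.48 kΩ) loads node A in parallel with R2.
R2 ‖ (R3+R4) = 2.532 kΩ.
V_A = 7.02 × 2.532/(12.3 + 2.532) = 1.198 V.
Then the unloaded second divider: V_B = V_A × R4/(R3+R4) = 1.198 × 0.1320 = 0.1582 V.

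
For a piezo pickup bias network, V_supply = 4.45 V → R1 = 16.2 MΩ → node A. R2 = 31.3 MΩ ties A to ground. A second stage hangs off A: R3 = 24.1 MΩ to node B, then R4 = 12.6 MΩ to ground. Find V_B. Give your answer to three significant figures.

V_B ≈ 0.780 V

Looking into the second stage from A: R3 + R4 = 36.70 MΩ appears in parallel with R2.
Effective lower resistance at A: R2 ‖ 36.70 = 16.89 MΩ.
First divider: V_A = V_supply · 16.89/(16.2 + 16.89) = 2.272 V.
V_B = V_A × 0.3433 = 0.7799 V.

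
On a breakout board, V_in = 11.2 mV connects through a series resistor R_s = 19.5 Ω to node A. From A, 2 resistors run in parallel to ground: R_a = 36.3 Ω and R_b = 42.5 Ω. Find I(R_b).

Combine the parallel branches: R_p = (1/36.3 + 1/42.5)⁻¹ = 19.58 Ω.
V_A = 11.2 × 19.58/39.08 = 5.611 mV.
I(R_b) = V_A / R_b = 5.611/42.5 = 0.1320 mA.
(Check via current divider: I_total = 0.2866 mA; share G_k/ΣG = 0.4607 → same result.)

I ≈ 0.132 mA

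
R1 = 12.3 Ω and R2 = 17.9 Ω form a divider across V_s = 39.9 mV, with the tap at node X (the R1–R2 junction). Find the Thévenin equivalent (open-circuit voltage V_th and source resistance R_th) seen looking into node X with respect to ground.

V_th ≈ 23.6 mV, R_th ≈ 7.29 Ω

Open-circuit (no load on X): V_th = V_s · R2/(R1 + R2) = 39.9 × 17.9/(12.30 + 17.9) = 23.65 mV.
With V_s suppressed (replaced by a short), R_th = R1 ‖ R2 = (12.30 × 17.9)/(12.30 + 17.9) = 7.290 Ω.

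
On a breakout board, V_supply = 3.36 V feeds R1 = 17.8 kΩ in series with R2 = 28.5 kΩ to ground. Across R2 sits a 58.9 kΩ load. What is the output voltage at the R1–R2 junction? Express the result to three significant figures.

V_out ≈ 1.74 V

The load sits in parallel with R2, giving an effective lower resistance R2' = R2·R_L/(R2+R_L) = 19.21 kΩ.
Voltage divider with the loaded lower leg: V_out = 3.36 × 19.21/(17.8 + 19.21) = 3.36 × 0.5190 = 1.744 V.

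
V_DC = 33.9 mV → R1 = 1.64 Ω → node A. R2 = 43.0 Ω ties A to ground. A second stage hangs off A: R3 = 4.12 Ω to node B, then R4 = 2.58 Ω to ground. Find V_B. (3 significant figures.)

Node A sees R2 in parallel with the series input of stage 2, R3 + R4 = 6.700 Ω.
Effective lower resistance at A: R2 ‖ 6.700 = 5.797 Ω.
First divider: V_A = V_DC · 5.797/(1.64 + 5.797) = 26.42 mV.
Stage 2 is unloaded, so V_B = V_A · R4/(R3+R4) = 26.42 × 2.58/6.700 = 10.18 mV.

V_B ≈ 10.2 mV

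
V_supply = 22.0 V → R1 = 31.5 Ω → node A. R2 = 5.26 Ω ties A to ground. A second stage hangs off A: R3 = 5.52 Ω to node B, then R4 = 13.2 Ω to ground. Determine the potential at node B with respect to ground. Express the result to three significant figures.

Looking into the second stage from A: R3 + R4 = 18.72 Ω appears in parallel with R2.
R2 ‖ (R3+R4) = 4.106 Ω.
So V_A = 22.0 × 0.1153 = 2.537 V.
V_B = V_A × 0.7051 = 1.789 V.

V_B ≈ 1.79 V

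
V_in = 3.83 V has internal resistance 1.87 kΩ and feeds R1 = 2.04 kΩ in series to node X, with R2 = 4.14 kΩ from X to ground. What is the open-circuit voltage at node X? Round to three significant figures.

R1' = 1.87 + 2.04 = 3.910 kΩ (source resistance + R1).
Open-circuit (no load on X): V_th = V_in · R2/(R1' + R2) = 3.83 × 4.14/(3.910 + 4.14) = 1.970 V.

V_th ≈ 1.97 V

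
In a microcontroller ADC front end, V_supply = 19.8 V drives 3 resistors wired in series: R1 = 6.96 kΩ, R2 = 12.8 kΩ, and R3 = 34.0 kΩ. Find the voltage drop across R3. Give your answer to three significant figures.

V ≈ 12.5 V

ΣR = 6.96 + 12.8 + 34.0 = 53.76 kΩ.
Voltage divider: V = V_supply · (34.00 / 53.76) = 19.8 × 0.6324 = 12.52 V.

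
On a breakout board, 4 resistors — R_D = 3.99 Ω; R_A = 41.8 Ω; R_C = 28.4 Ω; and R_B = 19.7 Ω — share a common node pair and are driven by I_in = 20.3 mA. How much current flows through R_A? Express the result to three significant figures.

I ≈ 1.35 mA

Total conductance ΣG = 1/3.99 + 1/41.8 + 1/28.4 + 1/19.7 = 0.3605 (units of 1/Ω).
By the current-divider rule, I = I_in · G_k/ΣG = 20.3 × 0.06636 = 1.347 mA.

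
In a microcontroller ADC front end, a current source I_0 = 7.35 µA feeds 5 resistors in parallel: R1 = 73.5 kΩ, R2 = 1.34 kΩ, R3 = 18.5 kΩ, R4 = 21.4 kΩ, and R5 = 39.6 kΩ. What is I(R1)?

ΣG = 1/73.5 + 1/1.34 + 1/18.5 + 1/21.4 + 1/39.6 = 0.8859.
By the current-divider rule, I = I_0 · G_k/ΣG = 7.35 × 0.01536 = 0.1129 µA.

I ≈ 0.113 µA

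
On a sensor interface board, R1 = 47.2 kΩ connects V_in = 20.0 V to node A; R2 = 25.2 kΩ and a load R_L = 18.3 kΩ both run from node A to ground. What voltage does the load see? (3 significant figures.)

First combine the lower leg with the load: R2 ‖ R_L = 10.60 kΩ.
Then V_out = V_in · R2'/(R1 + R2') = 20.0 × 10.60/57.80 = 3.668 V.
(Unloaded it would be 6.96 V; the load pulls it down.)

V_out ≈ 3.67 V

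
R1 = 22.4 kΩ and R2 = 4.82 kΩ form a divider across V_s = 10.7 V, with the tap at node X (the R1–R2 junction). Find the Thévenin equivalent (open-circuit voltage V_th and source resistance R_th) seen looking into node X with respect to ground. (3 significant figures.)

V_th ≈ 1.89 V, R_th ≈ 3.97 kΩ

V_th is the unloaded tap voltage: V_s · R2/(R1+R2) = 10.7 × 0.1771 = 1.895 V.
With V_s suppressed (replaced by a short), R_th = R1 ‖ R2 = (22.40 × 4.82)/(22.40 + 4.82) = 3.966 kΩ.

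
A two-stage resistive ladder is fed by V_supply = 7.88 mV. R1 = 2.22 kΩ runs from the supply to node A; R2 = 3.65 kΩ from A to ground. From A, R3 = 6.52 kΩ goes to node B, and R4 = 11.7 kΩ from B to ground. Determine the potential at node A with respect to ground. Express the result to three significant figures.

Node A sees R2 in parallel with the series input of stage 2, R3 + R4 = 18.22 kΩ.
R2 ‖ (R3+R4) = 3.041 kΩ.
First divider: V_A = V_supply · 3.041/(2.22 + 3.041) = 4.555 mV.

V_A ≈ 4.55 mV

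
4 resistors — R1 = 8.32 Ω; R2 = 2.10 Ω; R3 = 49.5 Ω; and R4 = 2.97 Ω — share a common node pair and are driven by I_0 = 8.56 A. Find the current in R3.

I ≈ 0.181 A

Total conductance ΣG = 1/8.32 + 1/2.10 + 1/49.5 + 1/2.97 = 0.9533 (units of 1/Ω).
R3 takes the fraction G_k/ΣG = 0.02020/0.9533 = 0.02119, so I = 8.56 × 0.02119 = 0.1814 A.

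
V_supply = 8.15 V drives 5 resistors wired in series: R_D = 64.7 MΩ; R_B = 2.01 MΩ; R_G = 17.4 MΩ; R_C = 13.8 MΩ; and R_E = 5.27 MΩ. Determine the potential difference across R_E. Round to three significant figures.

V ≈ 0.416 V

ΣR = 64.7 + 2.01 + 17.4 + 13.8 + 5.27 = 103.2 MΩ.
By the voltage-divider rule, V = 8.15 × 5.270/103.2 = 0.4163 V.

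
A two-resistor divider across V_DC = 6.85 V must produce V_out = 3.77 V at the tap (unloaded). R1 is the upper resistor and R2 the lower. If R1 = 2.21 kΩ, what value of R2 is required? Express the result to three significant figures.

V_out/V_DC = R2/(R1+R2) = 0.5504.
R2 = R1 · 0.5504/(1 − 0.5504) = 2.705 kΩ.

R2 ≈ 2.71 kΩ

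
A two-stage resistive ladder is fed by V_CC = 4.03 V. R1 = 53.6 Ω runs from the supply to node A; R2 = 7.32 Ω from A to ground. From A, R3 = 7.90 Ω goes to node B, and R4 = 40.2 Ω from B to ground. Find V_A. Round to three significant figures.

The second stage (R3 + R4 = 48.10 Ω) loads node A in parallel with R2.
Effective lower resistance at A: R2 ‖ 48.10 = 6.353 Ω.
V_A = 4.03 × 6.353/(53.6 + 6.353) = 0.4271 V.

V_A ≈ 0.427 V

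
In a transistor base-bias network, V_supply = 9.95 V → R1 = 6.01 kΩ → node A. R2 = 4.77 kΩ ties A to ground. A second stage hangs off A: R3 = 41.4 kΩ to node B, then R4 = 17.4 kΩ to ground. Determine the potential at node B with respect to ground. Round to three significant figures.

V_B ≈ 1.25 V

The second stage (R3 + R4 = 58.80 kΩ) loads node A in parallel with R2.
R2 ‖ (R3+R4) = 4.412 kΩ.
First divider: V_A = V_supply · 4.412/(6.01 + 4.412) = 4.212 V.
V_B = V_A × 0.2959 = 1.246 V.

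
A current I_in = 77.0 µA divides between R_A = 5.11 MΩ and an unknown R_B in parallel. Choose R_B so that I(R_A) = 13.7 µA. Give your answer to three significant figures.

In a two-way split, I_A/I_in = R_B/(R_A + R_B).
13.7/77.0 = R_B/(R_A + R_B) → R_B = R_A · (0.1779)/(1 − 0.1779) = 5.11 × 0.2164 = 1.106 MΩ.

R_B ≈ 1.11 MΩ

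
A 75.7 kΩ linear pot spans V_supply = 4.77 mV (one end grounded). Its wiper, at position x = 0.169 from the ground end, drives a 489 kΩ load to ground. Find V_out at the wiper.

V_out ≈ 0.789 mV

Lower segment x·R_p = 12.79 kΩ; upper segment (1−x)·R_p = 62.91 kΩ.
(x·R_p) ‖ R_L = 12.47 kΩ.
Loaded-divider output: V_out = 4.77 × 0.1654 = 0.7890 mV.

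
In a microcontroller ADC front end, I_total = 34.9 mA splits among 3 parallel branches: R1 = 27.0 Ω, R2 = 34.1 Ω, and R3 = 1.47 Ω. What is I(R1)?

I ≈ 1.73 mA

Conductances: ΣG = 1/27.0 + 1/34.1 + 1/1.47 = 0.7466 (1/Ω).
By the current-divider rule, I = I_total · G_k/ΣG = 34.9 × 0.04961 = 1.731 mA.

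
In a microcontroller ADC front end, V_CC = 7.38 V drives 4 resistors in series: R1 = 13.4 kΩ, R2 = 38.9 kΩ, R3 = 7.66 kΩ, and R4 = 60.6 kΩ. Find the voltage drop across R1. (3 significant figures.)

V ≈ 0.820 V

Series total: ΣR = 13.4 + 38.9 + 7.66 + 60.6 = 120.6 kΩ.
V = V_CC · R/ΣR = 7.38 × 0.1111 = 0.8203 V.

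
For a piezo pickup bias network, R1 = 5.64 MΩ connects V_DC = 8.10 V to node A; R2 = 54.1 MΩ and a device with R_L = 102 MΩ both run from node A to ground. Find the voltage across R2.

V_out ≈ 6.99 V

First combine the lower leg with the load: R2 ‖ R_L = 35.35 MΩ.
Now apply the divider: V_out = 8.10 × 0.8624 = 6.985 V.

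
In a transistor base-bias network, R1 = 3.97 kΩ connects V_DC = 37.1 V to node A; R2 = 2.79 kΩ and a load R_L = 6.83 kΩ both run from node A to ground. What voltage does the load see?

First combine the lower leg with the load: R2 ‖ R_L = 1.981 kΩ.
Voltage divider with the loaded lower leg: V_out = 37.1 × 1.981/(3.97 + 1.981) = 37.1 × 0.3329 = 12.35 V.
(Unloaded it would be 15.3 V; the load pulls it down.)

V_out ≈ 12.3 V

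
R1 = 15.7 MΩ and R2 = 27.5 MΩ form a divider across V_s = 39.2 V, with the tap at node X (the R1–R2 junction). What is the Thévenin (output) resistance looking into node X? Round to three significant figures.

Zeroing V_s shorts the top of R1 to ground, so R_th = R1 ‖ R2 = 9.994 MΩ.

R_th ≈ 9.99 MΩ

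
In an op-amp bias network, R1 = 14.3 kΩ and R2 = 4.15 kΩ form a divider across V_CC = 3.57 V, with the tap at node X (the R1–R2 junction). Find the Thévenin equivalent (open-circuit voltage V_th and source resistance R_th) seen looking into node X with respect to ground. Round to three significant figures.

With X open, the divider is unloaded: V_th = 3.57 × 4.15/18.45 = 0.8030 V.
With V_CC suppressed (replaced by a short), R_th = R1 ‖ R2 = (14.30 × 4.15)/(14.30 + 4.15) = 3.217 kΩ.

V_th ≈ 0.803 V, R_th ≈ 3.22 kΩ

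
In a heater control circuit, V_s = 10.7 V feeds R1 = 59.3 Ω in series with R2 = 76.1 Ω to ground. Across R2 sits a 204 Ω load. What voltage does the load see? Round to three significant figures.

The load sits in parallel with R2, giving an effective lower resistance R2' = R2·R_L/(R2+R_L) = 55.42 Ω.
Now apply the divider: V_out = 10.7 × 0.4831 = 5.169 V.

V_out ≈ 5.17 V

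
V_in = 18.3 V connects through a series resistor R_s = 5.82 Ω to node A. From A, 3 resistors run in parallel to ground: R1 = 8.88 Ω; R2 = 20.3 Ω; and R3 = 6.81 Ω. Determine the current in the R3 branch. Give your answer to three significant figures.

Equivalent of the parallel group: R_p = 3.239 Ω.
Node voltage V_A = V_in · R_p/(R_s + R_p) = 18.3 × 0.3576 = 6.543 V.
I(R3) = V_A / R3 = 6.543/6.81 = 0.9608 A.

I ≈ 0.961 A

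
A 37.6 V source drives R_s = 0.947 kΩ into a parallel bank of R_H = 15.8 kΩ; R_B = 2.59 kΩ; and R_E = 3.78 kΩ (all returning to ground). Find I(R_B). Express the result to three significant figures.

I ≈ 8.66 mA

Combine the parallel branches: R_p = (1/15.8 + 1/2.59 + 1/3.78)⁻¹ = 1.401 kΩ.
Node voltage V_A = V_in · R_p/(R_s + R_p) = 37.6 × 0.5966 = 22.43 V.
Branch current I = V_A/R_B = 22.43/2.59 = 8.661 mA.
(Equivalently: I_total = 16.02 mA, then current-divider fraction G_k/ΣG = 0.5408.)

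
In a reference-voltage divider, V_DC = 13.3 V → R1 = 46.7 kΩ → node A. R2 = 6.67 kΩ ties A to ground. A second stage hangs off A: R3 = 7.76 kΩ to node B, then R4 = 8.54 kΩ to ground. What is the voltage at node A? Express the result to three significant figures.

Looking into the second stage from A: R3 + R4 = 16.30 kΩ appears in parallel with R2.
R2 ‖ (R3+R4) = 4.733 kΩ.
First divider: V_A = V_DC · 4.733/(46.7 + 4.733) = 1.224 V.

V_A ≈ 1.22 V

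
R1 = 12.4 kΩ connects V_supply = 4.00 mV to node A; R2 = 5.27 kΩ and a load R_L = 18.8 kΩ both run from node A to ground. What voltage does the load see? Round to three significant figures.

V_out ≈ 0.997 mV

R2 ‖ R_L = (5.27 × 18.8)/(5.27 + 18.8) = 4.116 kΩ.
Voltage divider with the loaded lower leg: V_out = 4.00 × 4.116/(12.4 + 4.116) = 4.00 × 0.2492 = 0.9969 mV.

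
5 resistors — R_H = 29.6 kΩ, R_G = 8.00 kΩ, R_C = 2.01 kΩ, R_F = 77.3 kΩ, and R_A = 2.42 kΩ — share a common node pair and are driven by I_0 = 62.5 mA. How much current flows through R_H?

Conductances: ΣG = 1/29.6 + 1/8.00 + 1/2.01 + 1/77.3 + 1/2.42 = 1.082 (1/kΩ).
Current divider: I(R_H) = I_0 · G_k/ΣG = 62.5 × (0.03378/1.082) = 62.5 × 0.03121 = 1.951 mA.

I ≈ 1.95 mA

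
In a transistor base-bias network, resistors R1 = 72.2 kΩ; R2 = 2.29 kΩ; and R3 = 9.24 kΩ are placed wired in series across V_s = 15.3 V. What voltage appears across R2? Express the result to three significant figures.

V ≈ 0.418 V

Total series resistance ΣR = 72.2 + 2.29 + 9.24 = 83.73 kΩ.
Voltage divider: V = V_s · (2.290 / 83.73) = 15.3 × 0.02735 = 0.4185 V.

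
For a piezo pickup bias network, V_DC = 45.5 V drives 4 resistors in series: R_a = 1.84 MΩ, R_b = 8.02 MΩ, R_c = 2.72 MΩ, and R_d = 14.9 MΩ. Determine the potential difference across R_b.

Total series resistance ΣR = 1.84 + 8.02 + 2.72 + 14.9 = 27.48 MΩ.
Voltage divider: V = V_DC · (8.020 / 27.48) = 45.5 × 0.2918 = 13.28 V.

V ≈ 13.3 V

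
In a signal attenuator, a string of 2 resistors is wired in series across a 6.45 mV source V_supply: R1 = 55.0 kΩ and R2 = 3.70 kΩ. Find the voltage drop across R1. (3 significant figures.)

V ≈ 6.04 mV

ΣR = 55.0 + 3.70 = 58.70 kΩ.
Voltage divider: V = V_supply · (55.00 / 58.70) = 6.45 × 0.9370 = 6.043 mV.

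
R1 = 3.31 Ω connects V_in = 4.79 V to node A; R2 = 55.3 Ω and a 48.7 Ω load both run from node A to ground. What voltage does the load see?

V_out ≈ 4.25 V

The load sits in parallel with R2, giving an effective lower resistance R2' = R2·R_L/(R2+R_L) = 25.90 Ω.
Voltage divider with the loaded lower leg: V_out = 4.79 × 25.90/(3.31 + 25.90) = 4.79 × 0.8867 = 4.247 V.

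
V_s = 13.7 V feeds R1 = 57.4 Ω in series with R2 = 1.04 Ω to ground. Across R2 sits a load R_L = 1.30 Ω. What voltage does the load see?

V_out ≈ 0.137 V

First combine the lower leg with the load: R2 ‖ R_L = 0.5778 Ω.
Then V_out = V_s · R2'/(R1 + R2') = 13.7 × 0.5778/57.98 = 0.1365 V.
(Unloaded it would be 0.244 V; the load pulls it down.)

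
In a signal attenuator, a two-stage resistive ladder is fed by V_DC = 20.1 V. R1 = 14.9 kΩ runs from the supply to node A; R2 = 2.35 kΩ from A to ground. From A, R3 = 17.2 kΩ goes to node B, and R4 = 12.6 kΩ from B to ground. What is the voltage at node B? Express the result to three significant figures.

Looking into the second stage from A: R3 + R4 = 29.80 kΩ appears in parallel with R2.
R2 ‖ (R3+R4) = 2.178 kΩ.
So V_A = 20.1 × 0.1275 = 2.564 V.
Then the unloaded second divider: V_B = V_A × R4/(R3+R4) = 2.564 × 0.4228 = 1.084 V.

V_B ≈ 1.08 V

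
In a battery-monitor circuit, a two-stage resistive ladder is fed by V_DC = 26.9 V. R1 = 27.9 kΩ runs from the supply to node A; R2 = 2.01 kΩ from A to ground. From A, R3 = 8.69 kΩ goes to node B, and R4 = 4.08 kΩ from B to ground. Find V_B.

Node A sees R2 in parallel with the series input of stage 2, R3 + R4 = 12.77 kΩ.
Effective lower resistance at A: R2 ‖ 12.77 = 1.737 kΩ.
V_A = 26.9 × 1.737/(27.9 + 1.737) = 1.576 V.
Then the unloaded second divider: V_B = V_A × R4/(R3+R4) = 1.576 × 0.3195 = 0.5036 V.

V_B ≈ 0.504 V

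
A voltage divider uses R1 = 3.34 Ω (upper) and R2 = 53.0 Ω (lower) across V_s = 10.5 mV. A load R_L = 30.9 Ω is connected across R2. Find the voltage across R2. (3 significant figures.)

V_out ≈ 8.97 mV

First combine the lower leg with the load: R2 ‖ R_L = 19.52 Ω.
Voltage divider with the loaded lower leg: V_out = 10.5 × 19.52/(3.34 + 19.52) = 10.5 × 0.8539 = 8.966 mV.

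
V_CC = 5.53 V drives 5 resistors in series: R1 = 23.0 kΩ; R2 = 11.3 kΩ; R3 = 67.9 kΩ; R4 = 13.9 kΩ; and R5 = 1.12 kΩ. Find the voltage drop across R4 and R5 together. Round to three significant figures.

Series total: ΣR = 23.0 + 11.3 + 67.9 + 13.9 + 1.12 = 117.2 kΩ.
R_{R4..R5} = 13.9 + 1.12 = 15.02 kΩ.
By the voltage-divider rule, V = 5.53 × 15.02/117.2 = 0.7086 V.

V ≈ 0.709 V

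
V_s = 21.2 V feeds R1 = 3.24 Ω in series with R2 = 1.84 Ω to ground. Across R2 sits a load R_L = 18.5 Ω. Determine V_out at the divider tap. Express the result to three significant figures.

The load sits in parallel with R2, giving an effective lower resistance R2' = R2·R_L/(R2+R_L) = 1.674 Ω.
Voltage divider with the loaded lower leg: V_out = 21.2 × 1.674/(3.24 + 1.674) = 21.2 × 0.3406 = 7.221 V.

V_out ≈ 7.22 V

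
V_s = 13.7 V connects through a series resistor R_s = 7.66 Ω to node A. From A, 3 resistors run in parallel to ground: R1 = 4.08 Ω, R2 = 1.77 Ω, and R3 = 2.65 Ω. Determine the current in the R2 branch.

I ≈ 0.767 A

Parallel bank: R_p = 1/(1/4.08 + 1/1.77 + 1/2.65) = 0.8422 Ω.
V_A by voltage divider: V_A = 13.7 × 0.8422/(7.66 + 0.8422) = 1.357 V.
I(R2) = V_A / R2 = 1.357/1.77 = 0.7667 A.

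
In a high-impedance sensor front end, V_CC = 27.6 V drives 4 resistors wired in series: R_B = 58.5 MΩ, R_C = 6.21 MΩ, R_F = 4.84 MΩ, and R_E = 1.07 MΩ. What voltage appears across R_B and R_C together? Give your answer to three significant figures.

V ≈ 25.3 V

Total series resistance ΣR = 58.5 + 6.21 + 4.84 + 1.07 = 70.62 MΩ.
R_{R_B..R_C} = 58.5 + 6.21 = 64.71 MΩ.
V = V_CC · R/ΣR = 27.6 × 0.9163 = 25.29 V.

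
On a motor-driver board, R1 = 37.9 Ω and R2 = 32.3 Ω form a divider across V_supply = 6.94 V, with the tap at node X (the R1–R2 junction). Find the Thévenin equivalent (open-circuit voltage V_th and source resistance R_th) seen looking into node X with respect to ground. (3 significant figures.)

V_th ≈ 3.19 V, R_th ≈ 17.4 Ω

Open-circuit (no load on X): V_th = V_supply · R2/(R1 + R2) = 6.94 × 32.3/(37.90 + 32.3) = 3.193 V.
With V_supply suppressed (replaced by a short), R_th = R1 ‖ R2 = (37.90 × 32.3)/(37.90 + 32.3) = 17.44 Ω.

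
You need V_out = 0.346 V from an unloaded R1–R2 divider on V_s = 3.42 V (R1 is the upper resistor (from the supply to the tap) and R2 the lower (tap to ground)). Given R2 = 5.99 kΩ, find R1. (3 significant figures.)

The divider ratio is R2/(R1+R2) = 0.346/3.42 = 0.1012.
Rearranging, R1 = R2·(1−k)/k = 5.99 × 8.884 = 53.22 kΩ.

R1 ≈ 53.2 kΩ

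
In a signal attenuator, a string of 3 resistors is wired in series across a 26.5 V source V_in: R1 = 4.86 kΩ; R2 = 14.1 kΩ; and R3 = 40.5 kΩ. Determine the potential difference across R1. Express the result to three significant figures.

V ≈ 2.17 V

ΣR = 4.86 + 14.1 + 40.5 = 59.46 kΩ.
Voltage divider: V = V_in · (4.860 / 59.46) = 26.5 × 0.08174 = 2.166 V.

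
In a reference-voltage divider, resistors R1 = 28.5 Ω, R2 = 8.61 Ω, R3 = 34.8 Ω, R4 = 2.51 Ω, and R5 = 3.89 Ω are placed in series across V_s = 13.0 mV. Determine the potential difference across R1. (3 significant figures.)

Total series resistance ΣR = 28.5 + 8.61 + 34.8 + 2.51 + 3.89 = 78.31 Ω.
Voltage divider: V = V_s · (28.50 / 78.31) = 13.0 × 0.3639 = 4.731 mV.

V ≈ 4.73 mV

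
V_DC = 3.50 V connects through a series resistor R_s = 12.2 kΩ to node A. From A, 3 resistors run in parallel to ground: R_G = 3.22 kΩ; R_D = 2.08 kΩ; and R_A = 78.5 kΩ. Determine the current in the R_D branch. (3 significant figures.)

Combine the parallel branches: R_p = (1/3.22 + 1/2.08 + 1/78.5)⁻¹ = 1.244 kΩ.
V_A by voltage divider: V_A = 3.50 × 1.244/(12.2 + 1.244) = 0.3238 V.
I(R_D) = V_A / R_D = 0.3238/2.08 = 0.1557 mA.
(Equivalently: I_total = 0.2603 mA, then current-divider fraction G_k/ΣG = 0.5979.)

I ≈ 0.156 mA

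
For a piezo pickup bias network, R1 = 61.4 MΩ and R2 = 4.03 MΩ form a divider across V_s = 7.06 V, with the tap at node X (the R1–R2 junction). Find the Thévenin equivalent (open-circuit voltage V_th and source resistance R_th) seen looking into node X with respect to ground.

V_th ≈ 0.435 V, R_th ≈ 3.78 MΩ

With X open, the divider is unloaded: V_th = 7.06 × 4.03/65.43 = 0.4348 V.
Zeroing V_s shorts the top of R1 to ground, so R_th = R1 ‖ R2 = 3.782 MΩ.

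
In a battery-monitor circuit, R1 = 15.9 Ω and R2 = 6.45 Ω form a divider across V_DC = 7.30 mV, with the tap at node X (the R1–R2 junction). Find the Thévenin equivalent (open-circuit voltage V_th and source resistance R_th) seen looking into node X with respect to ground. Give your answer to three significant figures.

V_th ≈ 2.11 mV, R_th ≈ 4.59 Ω

With X open, the divider is unloaded: V_th = 7.30 × 6.45/22.35 = 2.107 mV.
With V_DC suppressed (replaced by a short), R_th = R1 ‖ R2 = (15.90 × 6.45)/(15.90 + 6.45) = 4.589 Ω.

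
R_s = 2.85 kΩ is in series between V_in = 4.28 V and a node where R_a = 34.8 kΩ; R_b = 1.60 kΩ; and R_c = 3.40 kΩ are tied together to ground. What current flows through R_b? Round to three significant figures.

I ≈ 0.723 mA

Combine the parallel branches: R_p = (1/34.8 + 1/1.60 + 1/3.40)⁻¹ = 1.055 kΩ.
V_A = 4.28 × 1.055/3.905 = 1.156 V.
Branch current I = V_A/R_b = 1.156/1.60 = 0.7227 mA.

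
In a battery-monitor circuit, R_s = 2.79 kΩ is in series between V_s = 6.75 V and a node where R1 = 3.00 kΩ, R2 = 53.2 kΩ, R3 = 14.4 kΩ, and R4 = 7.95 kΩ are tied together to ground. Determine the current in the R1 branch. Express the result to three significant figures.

I ≈ 0.890 mA

Combine the parallel branches: R_p = (1/3.00 + 1/53.2 + 1/14.4 + 1/7.95)⁻¹ = 1.827 kΩ.
Node voltage V_A = V_s · R_p/(R_s + R_p) = 6.75 × 0.3957 = 2.671 V.
I(R1) = V_A / R1 = 2.671/3.00 = 0.8903 mA.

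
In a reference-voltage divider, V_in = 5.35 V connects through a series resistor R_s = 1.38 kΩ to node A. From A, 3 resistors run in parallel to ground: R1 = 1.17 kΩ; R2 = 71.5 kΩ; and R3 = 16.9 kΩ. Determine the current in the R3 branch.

Parallel bank: R_p = 1/(1/1.17 + 1/71.5 + 1/16.9) = 1.078 kΩ.
V_A by voltage divider: V_A = 5.35 × 1.078/(1.38 + 1.078) = 2.346 V.
I(R3) = V_A / R3 = 2.346/16.9 = 0.1388 mA.
(Equivalently: I_total = 2.177 mA, then current-divider fraction G_k/ΣG = 0.06377.)

I ≈ 0.139 mA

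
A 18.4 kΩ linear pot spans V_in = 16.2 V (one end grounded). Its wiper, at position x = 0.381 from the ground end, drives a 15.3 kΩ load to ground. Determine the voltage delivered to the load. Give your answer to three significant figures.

V_out ≈ 4.81 V

Split the track: R_lower = x·R_p = 7.010 kΩ, R_upper = (1−x)·R_p = 11.39 kΩ.
Lower segment in parallel with the load: 7.010 ‖ 15.3 = 4.808 kΩ.
Then V_out = V_in · 4.808/(11.39 + 4.808) = 4.808 V.
(Unloaded: V_out = x·V_in = 6.17 V.)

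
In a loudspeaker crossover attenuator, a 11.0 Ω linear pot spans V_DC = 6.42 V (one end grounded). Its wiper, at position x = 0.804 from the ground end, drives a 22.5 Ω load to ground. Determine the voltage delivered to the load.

V_out ≈ 4.79 V

Split the track: R_lower = x·R_p = 8.844 Ω, R_upper = (1−x)·R_p = 2.156 Ω.
(x·R_p) ‖ R_L = 6.349 Ω.
V_out = 6.42 × 6.349/(2.156 + 6.349) = 4.792 V.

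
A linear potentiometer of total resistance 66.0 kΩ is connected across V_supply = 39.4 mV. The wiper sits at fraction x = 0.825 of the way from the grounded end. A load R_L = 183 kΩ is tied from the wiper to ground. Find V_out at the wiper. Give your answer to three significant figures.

Split the track: R_lower = x·R_p = 54.45 kΩ, R_upper = (1−x)·R_p = 11.55 kΩ.
Lower segment in parallel with the load: 54.45 ‖ 183 = 41.96 kΩ.
V_out = 39.4 × 41.96/(11.55 + 41.96) = 30.90 mV.

V_out ≈ 30.9 mV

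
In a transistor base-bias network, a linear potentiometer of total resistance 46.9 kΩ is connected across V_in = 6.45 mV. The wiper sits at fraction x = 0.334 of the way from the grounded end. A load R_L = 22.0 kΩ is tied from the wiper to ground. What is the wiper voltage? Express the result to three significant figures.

V_out ≈ 1.46 mV

The pot divides into 31.24 kΩ above the wiper and 15.66 kΩ below.
Lower segment in parallel with the load: 15.66 ‖ 22.0 = 9.150 kΩ.
Then V_out = V_in · 9.150/(31.24 + 9.150) = 1.461 mV.
(Unloaded: V_out = x·V_in = 2.15 mV.)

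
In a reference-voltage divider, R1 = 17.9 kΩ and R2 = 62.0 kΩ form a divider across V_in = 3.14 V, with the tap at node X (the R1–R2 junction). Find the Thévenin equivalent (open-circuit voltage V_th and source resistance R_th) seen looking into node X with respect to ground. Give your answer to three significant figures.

V_th ≈ 2.44 V, R_th ≈ 13.9 kΩ

V_th is the unloaded tap voltage: V_in · R2/(R1+R2) = 3.14 × 0.7760 = 2.437 V.
Looking into X with the source shorted: R_th = R1·R2/(R1+R2) = 17.90 × 62.0/79.90 = 13.89 kΩ.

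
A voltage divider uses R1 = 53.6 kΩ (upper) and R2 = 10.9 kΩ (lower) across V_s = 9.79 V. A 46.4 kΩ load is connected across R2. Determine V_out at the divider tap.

The load sits in parallel with R2, giving an effective lower resistance R2' = R2·R_L/(R2+R_L) = 8.827 kΩ.
Now apply the divider: V_out = 9.79 × 0.1414 = 1.384 V.

V_out ≈ 1.38 V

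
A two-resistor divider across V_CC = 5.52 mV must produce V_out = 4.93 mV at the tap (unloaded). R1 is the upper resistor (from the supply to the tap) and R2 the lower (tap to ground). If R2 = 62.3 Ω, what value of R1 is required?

V_out/V_CC = R2/(R1+R2) = 0.8931.
Rearranging, R1 = R2·(1−k)/k = 62.3 × 0.1197 = 7.456 Ω.

R1 ≈ 7.46 Ω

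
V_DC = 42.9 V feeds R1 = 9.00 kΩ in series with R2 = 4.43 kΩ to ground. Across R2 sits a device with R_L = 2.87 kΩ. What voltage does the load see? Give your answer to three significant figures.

V_out ≈ 6.96 V

The load sits in parallel with R2, giving an effective lower resistance R2' = R2·R_L/(R2+R_L) = 1.742 kΩ.
Voltage divider with the loaded lower leg: V_out = 42.9 × 1.742/(9.00 + 1.742) = 42.9 × 0.1621 = 6.956 V.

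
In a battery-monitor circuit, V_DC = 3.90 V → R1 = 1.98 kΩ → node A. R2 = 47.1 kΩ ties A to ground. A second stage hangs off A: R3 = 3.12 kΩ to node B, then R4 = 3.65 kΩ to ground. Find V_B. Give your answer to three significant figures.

V_B ≈ 1.58 V

Node A sees R2 in parallel with the series input of stage 2, R3 + R4 = 6.770 kΩ.
R2 ‖ (R3+R4) = 5.919 kΩ.
So V_A = 3.90 × 0.7493 = 2.922 V.
V_B = V_A × 0.5391 = 1.576 V.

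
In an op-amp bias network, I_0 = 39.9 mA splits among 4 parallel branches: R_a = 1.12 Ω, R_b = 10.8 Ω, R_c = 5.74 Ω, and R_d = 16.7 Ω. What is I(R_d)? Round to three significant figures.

Total conductance ΣG = 1/1.12 + 1/10.8 + 1/5.74 + 1/16.7 = 1.220 (units of 1/Ω).
R_d takes the fraction G_k/ΣG = 0.05988/1.220 = 0.04910, so I = 39.9 × 0.04910 = 1.959 mA.

I ≈ 1.96 mA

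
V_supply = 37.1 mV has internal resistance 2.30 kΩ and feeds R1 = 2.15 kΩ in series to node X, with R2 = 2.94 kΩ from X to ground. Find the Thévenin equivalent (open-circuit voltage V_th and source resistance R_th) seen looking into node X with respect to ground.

R1' = 2.30 + 2.15 = 4.450 kΩ (source resistance + R1).
With X open, the divider is unloaded: V_th = 37.1 × 2.94/7.390 = 14.76 mV.
Looking into X with the source shorted: R_th = R1'·R2/(R1'+R2) = 4.450 × 2.94/7.390 = 1.770 kΩ.

V_th ≈ 14.8 mV, R_th ≈ 1.77 kΩ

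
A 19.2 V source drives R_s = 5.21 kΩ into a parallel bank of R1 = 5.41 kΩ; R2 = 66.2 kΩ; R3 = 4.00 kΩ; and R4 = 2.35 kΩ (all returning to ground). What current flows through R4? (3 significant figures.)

Equivalent of the parallel group: R_p = 1.142 kΩ.
V_A = 19.2 × 1.142/6.352 = 3.452 V.
Branch current I = V_A/R4 = 3.452/2.35 = 1.469 mA.
(Check via current divider: I_total = 3.023 mA; share G_k/ΣG = 0.4861 → same result.)

I ≈ 1.47 mA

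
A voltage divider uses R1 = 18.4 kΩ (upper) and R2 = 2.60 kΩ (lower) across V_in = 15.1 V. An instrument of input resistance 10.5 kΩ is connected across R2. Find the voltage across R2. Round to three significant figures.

V_out ≈ 1.54 V

R2 ‖ R_L = (2.60 × 10.5)/(2.60 + 10.5) = 2.084 kΩ.
Then V_out = V_in · R2'/(R1 + R2') = 15.1 × 2.084/20.48 = 1.536 V.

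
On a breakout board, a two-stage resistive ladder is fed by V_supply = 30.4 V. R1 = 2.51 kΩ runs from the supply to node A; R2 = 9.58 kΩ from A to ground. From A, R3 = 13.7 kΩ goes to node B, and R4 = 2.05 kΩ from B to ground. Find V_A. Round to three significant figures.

V_A ≈ 21.4 V

Looking into the second stage from A: R3 + R4 = 15.75 kΩ appears in parallel with R2.
Effective lower resistance at A: R2 ‖ 15.75 = 5.957 kΩ.
First divider: V_A = V_supply · 5.957/(2.51 + 5.957) = 21.39 V.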